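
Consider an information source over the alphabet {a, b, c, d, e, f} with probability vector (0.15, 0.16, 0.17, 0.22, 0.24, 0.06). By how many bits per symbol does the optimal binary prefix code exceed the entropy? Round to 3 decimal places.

Entropy H = −Σ p log₂ p ≈ 2.4864 bits.
Huffman merges: 3/50+3/20→21/100; 4/25+17/100→33/100; 21/100+11/50→43/100; 6/25+33/100→57/100; 43/100+57/100→1. L = 127/50 ≈ 2.5400.
L − H = 2.5400 − 2.4864 = 0.054 bits.

0.054 bits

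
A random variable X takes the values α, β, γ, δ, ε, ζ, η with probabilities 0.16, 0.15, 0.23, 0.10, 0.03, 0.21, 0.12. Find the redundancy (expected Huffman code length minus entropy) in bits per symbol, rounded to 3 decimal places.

0.045 bits

Entropy H = −Σ p log₂ p ≈ 2.6451 bits.
Huffman merges: 3/100+1/10→13/100; 3/25+13/100→1/4; 3/20+4/25→31/100; 21/100+23/100→11/25; 1/4+31/100→14/25; 11/25+14/25→1. L = 269/100 ≈ 2.6900.
L − H = 2.6900 − 2.6451 = 0.045 bits.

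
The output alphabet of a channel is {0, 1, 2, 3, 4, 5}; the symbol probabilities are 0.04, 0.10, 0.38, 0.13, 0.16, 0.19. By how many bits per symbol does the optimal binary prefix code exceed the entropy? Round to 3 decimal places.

Entropy H = −Σ p log₂ p ≈ 2.3093 bits.
Huffman merges: 1/25+1/10→7/50; 13/100+7/50→27/100; 4/25+19/100→7/20; 27/100+7/20→31/50; 19/50+31/50→1. L = 119/50 ≈ 2.3800.
L − H = 2.3800 − 2.3093 = 0.071 bits.

0.071 bits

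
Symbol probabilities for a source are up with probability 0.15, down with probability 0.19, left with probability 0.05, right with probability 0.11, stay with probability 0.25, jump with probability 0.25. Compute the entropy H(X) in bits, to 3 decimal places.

H = −Σ pᵢ log₂ pᵢ.
−0.15·log₂(0.15) = 0.4105
−0.19·log₂(0.19) = 0.4552
−0.05·log₂(0.05) = 0.2161
−0.11·log₂(0.11) = 0.3503
−0.25·log₂(0.25) = 0.5000
−0.25·log₂(0.25) = 0.5000
Sum ≈ 2.4322 → 2.432 bits.

2.432 bits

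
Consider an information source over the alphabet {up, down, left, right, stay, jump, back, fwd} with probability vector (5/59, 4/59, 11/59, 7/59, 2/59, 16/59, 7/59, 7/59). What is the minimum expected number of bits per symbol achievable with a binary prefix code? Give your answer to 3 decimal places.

2.831 bits/symbol

Repeatedly combine the two least-probable nodes; the expected code length is the sum of the merged weights.
merge 2/59 + 4/59 → 6/59
merge 5/59 + 6/59 → 11/59
merge 7/59 + 7/59 → 14/59
merge 7/59 + 11/59 → 18/59
merge 11/59 + 14/59 → 25/59
merge 16/59 + 18/59 → 34/59
merge 25/59 + 34/59 → 1
L = 6/59 + 11/59 + 14/59 + 18/59 + 25/59 + 34/59 + 1 = 167/59 ≈ 2.831 bits/symbol.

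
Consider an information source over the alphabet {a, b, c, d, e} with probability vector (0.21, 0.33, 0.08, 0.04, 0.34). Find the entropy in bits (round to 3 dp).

H = −Σ pᵢ log₂ pᵢ.
−0.21·log₂(0.21) = 0.4728
−0.33·log₂(0.33) = 0.5278
−0.08·log₂(0.08) = 0.2915
−0.04·log₂(0.04) = 0.1858
−0.34·log₂(0.34) = 0.5292
Sum ≈ 2.0071 → 2.007 bits.

2.007 bits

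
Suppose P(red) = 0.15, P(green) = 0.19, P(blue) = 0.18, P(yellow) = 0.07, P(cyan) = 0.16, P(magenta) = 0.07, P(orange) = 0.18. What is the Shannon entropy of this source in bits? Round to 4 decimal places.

2.7165 bits

H = −Σ pᵢ log₂ pᵢ.
−0.15·log₂(0.15) = 0.4105
−0.19·log₂(0.19) = 0.4552
−0.18·log₂(0.18) = 0.4453
−0.07·log₂(0.07) = 0.2686
−0.16·log₂(0.16) = 0.4230
−0.07·log₂(0.07) = 0.2686
−0.18·log₂(0.18) = 0.4453
Sum ≈ 2.7165 → 2.7165 bits.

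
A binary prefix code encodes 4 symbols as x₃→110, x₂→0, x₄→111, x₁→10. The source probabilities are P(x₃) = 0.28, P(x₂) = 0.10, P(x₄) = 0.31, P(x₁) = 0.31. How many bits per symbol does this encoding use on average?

L̄ = Σ pᵢ·ℓᵢ = 0.28·3 + 0.10·1 + 0.31·3 + 0.31·2 = 2.49 bits/symbol.

2.49 bits/symbol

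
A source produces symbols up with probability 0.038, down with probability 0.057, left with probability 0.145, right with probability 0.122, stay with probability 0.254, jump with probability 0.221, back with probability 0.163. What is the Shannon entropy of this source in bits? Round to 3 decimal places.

2.599 bits

H = −Σ pᵢ log₂ pᵢ.
−0.038·log₂(0.038) = 0.1793
−0.057·log₂(0.057) = 0.2356
−0.145·log₂(0.145) = 0.4040
−0.122·log₂(0.122) = 0.3703
−0.254·log₂(0.254) = 0.5022
−0.221·log₂(0.221) = 0.4813
−0.163·log₂(0.163) = 0.4266
Sum ≈ 2.5992 → 2.599 bits.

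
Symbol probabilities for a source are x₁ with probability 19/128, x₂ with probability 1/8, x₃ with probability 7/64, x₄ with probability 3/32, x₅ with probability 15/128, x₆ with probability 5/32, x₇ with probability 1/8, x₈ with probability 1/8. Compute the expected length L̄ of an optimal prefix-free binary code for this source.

3 bits/symbol

Repeatedly combine the two least-probable nodes; the expected code length is the sum of the merged weights.
merge 3/32 + 7/64 → 13/64
merge 15/128 + 1/8 → 31/128
merge 1/8 + 1/8 → 1/4
merge 19/128 + 5/32 → 39/128
merge 13/64 + 31/128 → 57/128
merge 1/4 + 39/128 → 71/128
merge 57/128 + 71/128 → 1
L = 13/64 + 31/128 + 1/4 + 39/128 + 57/128 + 71/128 + 1 = 3 bits/symbol.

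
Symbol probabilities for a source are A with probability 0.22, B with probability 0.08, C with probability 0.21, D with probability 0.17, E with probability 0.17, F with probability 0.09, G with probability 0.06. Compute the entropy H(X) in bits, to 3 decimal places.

2.670 bits

H = −Σ pᵢ log₂ pᵢ.
−0.22·log₂(0.22) = 0.4806
−0.08·log₂(0.08) = 0.2915
−0.21·log₂(0.21) = 0.4728
−0.17·log₂(0.17) = 0.4346
−0.17·log₂(0.17) = 0.4346
−0.09·log₂(0.09) = 0.3127
−0.06·log₂(0.06) = 0.2435
Sum ≈ 2.6703 → 2.670 bits.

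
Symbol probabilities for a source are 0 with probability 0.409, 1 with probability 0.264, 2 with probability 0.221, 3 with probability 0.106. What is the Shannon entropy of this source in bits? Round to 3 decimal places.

H = −Σ pᵢ log₂ pᵢ.
−0.409·log₂(0.409) = 0.5275
−0.264·log₂(0.264) = 0.5072
−0.221·log₂(0.221) = 0.4813
−0.106·log₂(0.106) = 0.3432
Sum ≈ 1.8593 → 1.859 bits.

1.859 bits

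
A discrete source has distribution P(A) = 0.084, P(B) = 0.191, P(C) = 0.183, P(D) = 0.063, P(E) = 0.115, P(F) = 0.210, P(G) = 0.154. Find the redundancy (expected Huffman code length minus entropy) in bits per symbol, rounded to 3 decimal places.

0.043 bits

Entropy H = −Σ p log₂ p ≈ 2.7033 bits.
Huffman merges: 63/1000+21/250→147/1000; 23/200+147/1000→131/500; 77/500+183/1000→337/1000; 191/1000+21/100→401/1000; 131/500+337/1000→599/1000; 401/1000+599/1000→1. L = 1373/500 ≈ 2.7460.
L − H = 2.7460 − 2.7033 = 0.043 bits.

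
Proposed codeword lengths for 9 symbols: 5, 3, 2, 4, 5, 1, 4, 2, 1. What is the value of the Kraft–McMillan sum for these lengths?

1.8125

With common denominator 2^5 = 32: Σ 2^(−ℓᵢ) = 1/32 + 4/32 + 8/32 + 2/32 + 1/32 + 16/32 + 2/32 + 8/32 + 16/32 = 58/32 = 1.8125.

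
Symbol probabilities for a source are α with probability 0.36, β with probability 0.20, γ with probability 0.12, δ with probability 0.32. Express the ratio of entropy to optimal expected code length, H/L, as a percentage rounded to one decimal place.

Entropy H = −Σ p log₂ p ≈ 1.8881 bits.
Huffman merges: 3/25+1/5→8/25; 8/25+8/25→16/25; 9/25+16/25→1. L = 49/25 ≈ 1.9600.
Efficiency = H/L = 1.8881/1.9600 = 96.3%.

96.3%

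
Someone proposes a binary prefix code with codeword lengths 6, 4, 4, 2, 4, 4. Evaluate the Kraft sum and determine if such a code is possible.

0.515625; yes

With common denominator 2^6 = 64: Σ 2^(−ℓᵢ) = 1/64 + 4/64 + 4/64 + 16/64 + 4/64 + 4/64 = 33/64 = 0.515625.
Kraft's inequality requires Σ ≤ 1; here Σ = 0.515625 ≤ 1, so such a prefix code exists.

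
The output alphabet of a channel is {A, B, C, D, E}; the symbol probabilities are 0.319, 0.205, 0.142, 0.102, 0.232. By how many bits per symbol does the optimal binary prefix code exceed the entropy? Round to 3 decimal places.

0.025 bits

Entropy H = −Σ p log₂ p ≈ 2.2193 bits.
Huffman merges: 51/500+71/500→61/250; 41/200+29/125→437/1000; 61/250+319/1000→563/1000; 437/1000+563/1000→1. L = 561/250 ≈ 2.2440.
L − H = 2.2440 − 2.2193 = 0.025 bits.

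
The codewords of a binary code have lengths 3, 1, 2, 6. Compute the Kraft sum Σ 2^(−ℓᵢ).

0.890625

With common denominator 2^6 = 64: Σ 2^(−ℓᵢ) = 8/64 + 32/64 + 16/64 + 1/64 = 57/64 = 0.890625.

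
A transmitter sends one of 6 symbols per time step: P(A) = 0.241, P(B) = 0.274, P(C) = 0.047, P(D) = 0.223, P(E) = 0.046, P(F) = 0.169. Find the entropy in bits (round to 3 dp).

H = −Σ pᵢ log₂ pᵢ.
−0.241·log₂(0.241) = 0.4947
−0.274·log₂(0.274) = 0.5118
−0.047·log₂(0.047) = 0.2073
−0.223·log₂(0.223) = 0.4828
−0.046·log₂(0.046) = 0.2043
−0.169·log₂(0.169) = 0.4335
Sum ≈ 2.3344 → 2.334 bits.

2.334 bits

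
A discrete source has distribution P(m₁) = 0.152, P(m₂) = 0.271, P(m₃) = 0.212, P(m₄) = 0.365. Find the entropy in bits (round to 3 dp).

1.929 bits

H = −Σ pᵢ log₂ pᵢ.
−0.152·log₂(0.152) = 0.4131
−0.271·log₂(0.271) = 0.5105
−0.212·log₂(0.212) = 0.4744
−0.365·log₂(0.365) = 0.5307
Sum ≈ 1.9287 → 1.929 bits.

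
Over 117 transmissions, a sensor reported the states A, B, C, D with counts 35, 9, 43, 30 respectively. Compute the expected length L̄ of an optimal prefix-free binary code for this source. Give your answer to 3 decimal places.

Probabilities are the counts divided by 117.
Repeatedly combine the two least-probable nodes; the expected code length is the sum of the merged weights.
merge 1/13 + 10/39 → 1/3
merge 35/117 + 1/3 → 74/117
merge 43/117 + 74/117 → 1
L = 1/3 + 74/117 + 1 = 230/117 ≈ 1.966 bits/symbol.

1.966 bits/symbol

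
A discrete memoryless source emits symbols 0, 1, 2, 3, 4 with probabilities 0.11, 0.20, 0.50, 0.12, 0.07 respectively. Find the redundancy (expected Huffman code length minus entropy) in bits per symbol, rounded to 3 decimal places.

Entropy H = −Σ p log₂ p ≈ 1.9503 bits.
Huffman merges: 7/100+11/100→9/50; 3/25+9/50→3/10; 1/5+3/10→1/2; 1/2+1/2→1. L = 99/50 ≈ 1.9800.
L − H = 1.9800 − 1.9503 = 0.030 bits.

0.030 bits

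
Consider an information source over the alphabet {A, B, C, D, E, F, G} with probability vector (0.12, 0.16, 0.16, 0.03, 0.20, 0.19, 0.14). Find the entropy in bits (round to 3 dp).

H = −Σ pᵢ log₂ pᵢ.
−0.12·log₂(0.12) = 0.3671
−0.16·log₂(0.16) = 0.4230
−0.16·log₂(0.16) = 0.4230
−0.03·log₂(0.03) = 0.1518
−0.20·log₂(0.20) = 0.4644
−0.19·log₂(0.19) = 0.4552
−0.14·log₂(0.14) = 0.3971
Sum ≈ 2.6816 → 2.682 bits.

2.682 bits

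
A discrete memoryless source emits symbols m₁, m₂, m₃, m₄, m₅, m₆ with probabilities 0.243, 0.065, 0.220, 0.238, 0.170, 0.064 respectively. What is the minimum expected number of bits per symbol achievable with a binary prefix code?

Repeatedly combine the two least-probable nodes; the expected code length is the sum of the merged weights.
merge 8/125 + 13/200 → 129/1000
merge 129/1000 + 17/100 → 299/1000
merge 11/50 + 119/500 → 229/500
merge 243/1000 + 299/1000 → 271/500
merge 229/500 + 271/500 → 1
L = 129/1000 + 299/1000 + 229/500 + 271/500 + 1 = 607/250 = 2.428 bits/symbol.

2.428 bits/symbol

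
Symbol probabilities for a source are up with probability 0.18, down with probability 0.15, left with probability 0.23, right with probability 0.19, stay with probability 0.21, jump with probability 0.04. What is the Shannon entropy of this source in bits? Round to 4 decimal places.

H = −Σ pᵢ log₂ pᵢ.
−0.18·log₂(0.18) = 0.4453
−0.15·log₂(0.15) = 0.4105
−0.23·log₂(0.23) = 0.4877
−0.19·log₂(0.19) = 0.4552
−0.21·log₂(0.21) = 0.4728
−0.04·log₂(0.04) = 0.1858
Sum ≈ 2.4573 → 2.4573 bits.

2.4573 bits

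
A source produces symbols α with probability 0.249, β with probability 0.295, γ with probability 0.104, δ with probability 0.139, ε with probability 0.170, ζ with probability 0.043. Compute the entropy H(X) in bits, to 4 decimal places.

2.3841 bits

H = −Σ pᵢ log₂ pᵢ.
−0.249·log₂(0.249) = 0.4994
−0.295·log₂(0.295) = 0.5196
−0.104·log₂(0.104) = 0.3396
−0.139·log₂(0.139) = 0.3957
−0.170·log₂(0.170) = 0.4346
−0.043·log₂(0.043) = 0.1952
Sum ≈ 2.3841 → 2.3841 bits.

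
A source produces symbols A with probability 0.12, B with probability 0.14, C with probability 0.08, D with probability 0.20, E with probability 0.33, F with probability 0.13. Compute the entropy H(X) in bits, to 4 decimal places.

2.4305 bits

H = −Σ pᵢ log₂ pᵢ.
−0.12·log₂(0.12) = 0.3671
−0.14·log₂(0.14) = 0.3971
−0.08·log₂(0.08) = 0.2915
−0.20·log₂(0.20) = 0.4644
−0.33·log₂(0.33) = 0.5278
−0.13·log₂(0.13) = 0.3826
Sum ≈ 2.4305 → 2.4305 bits.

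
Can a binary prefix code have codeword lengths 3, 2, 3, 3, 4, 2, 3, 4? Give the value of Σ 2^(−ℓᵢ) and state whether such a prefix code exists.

1.125; no

With common denominator 2^4 = 16: Σ 2^(−ℓᵢ) = 2/16 + 4/16 + 2/16 + 2/16 + 1/16 + 4/16 + 2/16 + 1/16 = 18/16 = 1.125.
Kraft's inequality requires Σ ≤ 1; here Σ = 1.125 > 1, so no such prefix code exists.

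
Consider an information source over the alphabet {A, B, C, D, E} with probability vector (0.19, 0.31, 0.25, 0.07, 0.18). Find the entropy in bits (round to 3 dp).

H = −Σ pᵢ log₂ pᵢ.
−0.19·log₂(0.19) = 0.4552
−0.31·log₂(0.31) = 0.5238
−0.25·log₂(0.25) = 0.5000
−0.07·log₂(0.07) = 0.2686
−0.18·log₂(0.18) = 0.4453
Sum ≈ 2.1929 → 2.193 bits.

2.193 bits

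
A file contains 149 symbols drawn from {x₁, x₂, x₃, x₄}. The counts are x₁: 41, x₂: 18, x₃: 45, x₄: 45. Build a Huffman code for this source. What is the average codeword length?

Probabilities are the counts divided by 149.
Repeatedly combine the two least-probable nodes; the expected code length is the sum of the merged weights.
merge 18/149 + 41/149 → 59/149
merge 45/149 + 45/149 → 90/149
merge 59/149 + 90/149 → 1
L = 59/149 + 90/149 + 1 = 2 bits/symbol.

2 bits/symbol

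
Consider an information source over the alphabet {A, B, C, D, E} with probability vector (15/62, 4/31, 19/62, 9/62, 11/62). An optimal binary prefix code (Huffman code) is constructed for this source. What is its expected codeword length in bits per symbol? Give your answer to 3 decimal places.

Repeatedly combine the two least-probable nodes; the expected code length is the sum of the merged weights.
merge 4/31 + 9/62 → 17/62
merge 11/62 + 15/62 → 13/31
merge 17/62 + 19/62 → 18/31
merge 13/31 + 18/31 → 1
L = 17/62 + 13/31 + 18/31 + 1 = 141/62 ≈ 2.274 bits/symbol.

2.274 bits/symbol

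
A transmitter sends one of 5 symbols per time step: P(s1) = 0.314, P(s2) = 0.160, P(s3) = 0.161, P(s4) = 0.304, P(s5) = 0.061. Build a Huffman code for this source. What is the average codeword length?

Repeatedly combine the two least-probable nodes; the expected code length is the sum of the merged weights.
merge 61/1000 + 4/25 → 221/1000
merge 161/1000 + 221/1000 → 191/500
merge 38/125 + 157/500 → 309/500
merge 191/500 + 309/500 → 1
L = 221/1000 + 191/500 + 309/500 + 1 = 2221/1000 = 2.221 bits/symbol.

2.221 bits/symbol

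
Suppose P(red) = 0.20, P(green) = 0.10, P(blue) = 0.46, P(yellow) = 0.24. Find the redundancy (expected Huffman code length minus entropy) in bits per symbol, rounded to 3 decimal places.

0.034 bits

Entropy H = −Σ p log₂ p ≈ 1.8060 bits.
Huffman merges: 1/10+1/5→3/10; 6/25+3/10→27/50; 23/50+27/50→1. L = 46/25 ≈ 1.8400.
L − H = 1.8400 − 1.8060 = 0.034 bits.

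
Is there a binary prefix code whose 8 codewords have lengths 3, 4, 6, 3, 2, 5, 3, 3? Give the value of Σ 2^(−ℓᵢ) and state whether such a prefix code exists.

With common denominator 2^6 = 64: Σ 2^(−ℓᵢ) = 8/64 + 4/64 + 1/64 + 8/64 + 16/64 + 2/64 + 8/64 + 8/64 = 55/64 = 0.859375.
Kraft's inequality requires Σ ≤ 1; here Σ = 0.859375 ≤ 1, so such a prefix code exists.

0.859375; yes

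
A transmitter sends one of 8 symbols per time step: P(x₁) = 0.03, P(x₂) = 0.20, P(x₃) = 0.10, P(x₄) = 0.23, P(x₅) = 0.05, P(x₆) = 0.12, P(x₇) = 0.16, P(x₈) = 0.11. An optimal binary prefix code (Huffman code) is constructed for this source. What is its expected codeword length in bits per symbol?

Repeatedly combine the two least-probable nodes; the expected code length is the sum of the merged weights.
merge 3/100 + 1/20 → 2/25
merge 2/25 + 1/10 → 9/50
merge 11/100 + 3/25 → 23/100
merge 4/25 + 9/50 → 17/50
merge 1/5 + 23/100 → 43/100
merge 23/100 + 17/50 → 57/100
merge 43/100 + 57/100 → 1
L = 2/25 + 9/50 + 23/100 + 17/50 + 43/100 + 57/100 + 1 = 283/100 = 2.83 bits/symbol.

2.83 bits/symbol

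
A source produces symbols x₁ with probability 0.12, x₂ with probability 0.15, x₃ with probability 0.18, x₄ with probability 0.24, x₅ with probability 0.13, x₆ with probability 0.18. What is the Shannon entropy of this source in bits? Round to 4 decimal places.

2.5450 bits

H = −Σ pᵢ log₂ pᵢ.
−0.12·log₂(0.12) = 0.3671
−0.15·log₂(0.15) = 0.4105
−0.18·log₂(0.18) = 0.4453
−0.24·log₂(0.24) = 0.4941
−0.13·log₂(0.13) = 0.3826
−0.18·log₂(0.18) = 0.4453
Sum ≈ 2.5450 → 2.5450 bits.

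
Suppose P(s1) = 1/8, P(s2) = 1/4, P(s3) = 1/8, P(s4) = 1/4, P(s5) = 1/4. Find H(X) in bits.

Each probability is a power of 1/2, so log₂(1/p) is an integer.
H = Σ p·log₂(1/p) = 1/8·3 + 1/4·2 + 1/8·3 + 1/4·2 + 1/4·2 = 2.25 bits.

2.25 bits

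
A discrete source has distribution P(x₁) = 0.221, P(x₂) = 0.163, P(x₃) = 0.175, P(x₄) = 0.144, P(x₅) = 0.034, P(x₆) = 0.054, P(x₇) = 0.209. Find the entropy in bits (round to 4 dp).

H = −Σ pᵢ log₂ pᵢ.
−0.221·log₂(0.221) = 0.4813
−0.163·log₂(0.163) = 0.4266
−0.175·log₂(0.175) = 0.4401
−0.144·log₂(0.144) = 0.4026
−0.034·log₂(0.034) = 0.1659
−0.054·log₂(0.054) = 0.2274
−0.209·log₂(0.209) = 0.4720
Sum ≈ 2.6158 → 2.6158 bits.

2.6158 bits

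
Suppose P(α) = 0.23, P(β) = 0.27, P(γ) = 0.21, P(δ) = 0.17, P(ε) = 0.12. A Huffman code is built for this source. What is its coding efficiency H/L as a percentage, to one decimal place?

99.2%

Entropy H = −Σ p log₂ p ≈ 2.2722 bits.
Huffman merges: 3/25+17/100→29/100; 21/100+23/100→11/25; 27/100+29/100→14/25; 11/25+14/25→1. L = 229/100 ≈ 2.2900.
Efficiency = H/L = 2.2722/2.2900 = 99.2%.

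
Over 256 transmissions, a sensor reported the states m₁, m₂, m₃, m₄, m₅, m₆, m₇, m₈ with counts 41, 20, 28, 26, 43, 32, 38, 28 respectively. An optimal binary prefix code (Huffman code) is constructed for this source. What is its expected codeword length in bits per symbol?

3 bits/symbol

Probabilities are the counts divided by 256.
Repeatedly combine the two least-probable nodes; the expected code length is the sum of the merged weights.
merge 5/64 + 13/128 → 23/128
merge 7/64 + 7/64 → 7/32
merge 1/8 + 19/128 → 35/128
merge 41/256 + 43/256 → 21/64
merge 23/128 + 7/32 → 51/128
merge 35/128 + 21/64 → 77/128
merge 51/128 + 77/128 → 1
L = 23/128 + 7/32 + 35/128 + 21/64 + 51/128 + 77/128 + 1 = 3 bits/symbol.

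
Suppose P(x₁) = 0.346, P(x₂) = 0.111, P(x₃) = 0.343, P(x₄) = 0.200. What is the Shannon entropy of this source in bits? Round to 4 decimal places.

H = −Σ pᵢ log₂ pᵢ.
−0.346·log₂(0.346) = 0.5298
−0.111·log₂(0.111) = 0.3520
−0.343·log₂(0.343) = 0.5295
−0.200·log₂(0.200) = 0.4644
Sum ≈ 1.8757 → 1.8757 bits.

1.8757 bits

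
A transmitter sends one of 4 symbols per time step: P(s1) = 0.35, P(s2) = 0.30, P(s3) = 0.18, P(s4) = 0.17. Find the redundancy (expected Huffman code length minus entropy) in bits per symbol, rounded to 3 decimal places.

Entropy H = −Σ p log₂ p ≈ 1.9311 bits.
Huffman merges: 17/100+9/50→7/20; 3/10+7/20→13/20; 7/20+13/20→1. L = 2 ≈ 2.0000.
L − H = 2.0000 − 1.9311 = 0.069 bits.

0.069 bits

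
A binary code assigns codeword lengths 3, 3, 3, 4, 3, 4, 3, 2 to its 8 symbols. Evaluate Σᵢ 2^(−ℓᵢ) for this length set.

1

With common denominator 2^4 = 16: Σ 2^(−ℓᵢ) = 2/16 + 2/16 + 2/16 + 1/16 + 2/16 + 1/16 + 2/16 + 4/16 = 16/16 = 1.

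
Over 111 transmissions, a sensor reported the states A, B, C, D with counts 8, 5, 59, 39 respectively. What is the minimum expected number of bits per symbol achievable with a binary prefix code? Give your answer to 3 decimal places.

1.586 bits/symbol

Probabilities are the counts divided by 111.
Repeatedly combine the two least-probable nodes; the expected code length is the sum of the merged weights.
merge 5/111 + 8/111 → 13/111
merge 13/111 + 13/37 → 52/111
merge 52/111 + 59/111 → 1
L = 13/111 + 52/111 + 1 = 176/111 ≈ 1.586 bits/symbol.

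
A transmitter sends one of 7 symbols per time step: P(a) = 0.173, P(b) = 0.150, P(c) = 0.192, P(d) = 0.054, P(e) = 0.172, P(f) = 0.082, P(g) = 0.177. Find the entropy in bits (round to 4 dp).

H = −Σ pᵢ log₂ pᵢ.
−0.173·log₂(0.173) = 0.4379
−0.150·log₂(0.150) = 0.4105
−0.192·log₂(0.192) = 0.4571
−0.054·log₂(0.054) = 0.2274
−0.172·log₂(0.172) = 0.4368
−0.082·log₂(0.082) = 0.2959
−0.177·log₂(0.177) = 0.4422
Sum ≈ 2.7078 → 2.7078 bits.

2.7078 bits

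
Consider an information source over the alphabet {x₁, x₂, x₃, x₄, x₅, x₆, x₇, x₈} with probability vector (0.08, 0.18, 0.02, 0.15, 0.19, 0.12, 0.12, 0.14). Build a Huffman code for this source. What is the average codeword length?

Repeatedly combine the two least-probable nodes; the expected code length is the sum of the merged weights.
merge 1/50 + 2/25 → 1/10
merge 1/10 + 3/25 → 11/50
merge 3/25 + 7/50 → 13/50
merge 3/20 + 9/50 → 33/100
merge 19/100 + 11/50 → 41/100
merge 13/50 + 33/100 → 59/100
merge 41/100 + 59/100 → 1
L = 1/10 + 11/50 + 13/50 + 33/100 + 41/100 + 59/100 + 1 = 291/100 = 2.91 bits/symbol.

2.91 bits/symbol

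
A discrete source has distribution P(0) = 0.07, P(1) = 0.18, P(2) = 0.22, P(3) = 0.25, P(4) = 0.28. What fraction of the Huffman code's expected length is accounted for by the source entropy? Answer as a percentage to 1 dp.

98.2%

Entropy H = −Σ p log₂ p ≈ 2.2087 bits.
Huffman merges: 7/100+9/50→1/4; 11/50+1/4→47/100; 1/4+7/25→53/100; 47/100+53/100→1. L = 9/4 ≈ 2.2500.
Efficiency = H/L = 2.2087/2.2500 = 98.2%.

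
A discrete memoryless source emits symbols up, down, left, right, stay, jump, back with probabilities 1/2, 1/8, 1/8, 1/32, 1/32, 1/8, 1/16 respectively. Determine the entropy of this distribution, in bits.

Each probability is a power of 1/2, so log₂(1/p) is an integer.
H = Σ p·log₂(1/p) = 1/2·1 + 1/8·3 + 1/8·3 + 1/32·5 + 1/32·5 + 1/8·3 + 1/16·4 = 2.1875 bits.

2.1875 bits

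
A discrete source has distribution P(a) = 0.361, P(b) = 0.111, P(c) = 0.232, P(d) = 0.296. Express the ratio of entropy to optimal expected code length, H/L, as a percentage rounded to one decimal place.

95.4%

Entropy H = −Σ p log₂ p ≈ 1.8916 bits.
Huffman merges: 111/1000+29/125→343/1000; 37/125+343/1000→639/1000; 361/1000+639/1000→1. L = 991/500 ≈ 1.9820.
Efficiency = H/L = 1.8916/1.9820 = 95.4%.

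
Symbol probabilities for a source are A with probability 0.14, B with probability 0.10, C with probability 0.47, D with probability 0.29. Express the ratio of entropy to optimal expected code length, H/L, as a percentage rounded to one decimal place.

Entropy H = −Σ p log₂ p ≈ 1.7592 bits.
Huffman merges: 1/10+7/50→6/25; 6/25+29/100→53/100; 47/100+53/100→1. L = 177/100 ≈ 1.7700.
Efficiency = H/L = 1.7592/1.7700 = 99.4%.

99.4%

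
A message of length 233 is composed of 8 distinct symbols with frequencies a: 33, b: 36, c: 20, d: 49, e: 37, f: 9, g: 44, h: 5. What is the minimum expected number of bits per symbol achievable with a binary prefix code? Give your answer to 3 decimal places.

2.807 bits/symbol

Probabilities are the counts divided by 233.
Repeatedly combine the two least-probable nodes; the expected code length is the sum of the merged weights.
merge 5/233 + 9/233 → 14/233
merge 14/233 + 20/233 → 34/233
merge 33/233 + 34/233 → 67/233
merge 36/233 + 37/233 → 73/233
merge 44/233 + 49/233 → 93/233
merge 67/233 + 73/233 → 140/233
merge 93/233 + 140/233 → 1
L = 14/233 + 34/233 + 67/233 + 73/233 + 93/233 + 140/233 + 1 = 654/233 ≈ 2.807 bits/symbol.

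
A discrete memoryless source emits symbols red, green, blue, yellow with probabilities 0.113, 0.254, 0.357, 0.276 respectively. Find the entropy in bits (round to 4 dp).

1.9007 bits

H = −Σ pᵢ log₂ pᵢ.
−0.113·log₂(0.113) = 0.3555
−0.254·log₂(0.254) = 0.5022
−0.357·log₂(0.357) = 0.5305
−0.276·log₂(0.276) = 0.5126
Sum ≈ 1.9007 → 1.9007 bits.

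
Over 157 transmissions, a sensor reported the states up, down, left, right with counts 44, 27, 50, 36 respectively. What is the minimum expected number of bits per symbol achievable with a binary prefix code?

2 bits/symbol

Probabilities are the counts divided by 157.
Repeatedly combine the two least-probable nodes; the expected code length is the sum of the merged weights.
merge 27/157 + 36/157 → 63/157
merge 44/157 + 50/157 → 94/157
merge 63/157 + 94/157 → 1
L = 63/157 + 94/157 + 1 = 2 bits/symbol.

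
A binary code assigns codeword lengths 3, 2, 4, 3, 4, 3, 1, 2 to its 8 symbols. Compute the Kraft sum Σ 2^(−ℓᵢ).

With common denominator 2^4 = 16: Σ 2^(−ℓᵢ) = 2/16 + 4/16 + 1/16 + 2/16 + 1/16 + 2/16 + 8/16 + 4/16 = 24/16 = 1.5.

1.5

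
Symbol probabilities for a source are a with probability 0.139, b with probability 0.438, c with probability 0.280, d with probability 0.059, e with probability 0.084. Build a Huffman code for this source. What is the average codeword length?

1.987 bits/symbol

Repeatedly combine the two least-probable nodes; the expected code length is the sum of the merged weights.
merge 59/1000 + 21/250 → 143/1000
merge 139/1000 + 143/1000 → 141/500
merge 7/25 + 141/500 → 281/500
merge 219/500 + 281/500 → 1
L = 143/1000 + 141/500 + 281/500 + 1 = 1987/1000 = 1.987 bits/symbol.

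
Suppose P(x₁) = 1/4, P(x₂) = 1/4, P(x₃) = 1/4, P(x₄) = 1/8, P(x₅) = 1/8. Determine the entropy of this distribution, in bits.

Each probability is a power of 1/2, so log₂(1/p) is an integer.
H = Σ p·log₂(1/p) = 1/4·2 + 1/4·2 + 1/4·2 + 1/8·3 + 1/8·3 = 2.25 bits.

2.25 bits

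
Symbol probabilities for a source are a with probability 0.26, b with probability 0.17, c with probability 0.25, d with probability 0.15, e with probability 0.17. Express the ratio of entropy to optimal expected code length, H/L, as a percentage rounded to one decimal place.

Entropy H = −Σ p log₂ p ≈ 2.2850 bits.
Huffman merges: 3/20+17/100→8/25; 17/100+1/4→21/50; 13/50+8/25→29/50; 21/50+29/50→1. L = 58/25 ≈ 2.3200.
Efficiency = H/L = 2.2850/2.3200 = 98.5%.

98.5%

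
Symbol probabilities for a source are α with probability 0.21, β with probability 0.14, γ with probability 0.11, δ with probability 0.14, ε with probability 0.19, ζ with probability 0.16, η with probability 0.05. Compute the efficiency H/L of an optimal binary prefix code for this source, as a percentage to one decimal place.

Entropy H = −Σ p log₂ p ≈ 2.7117 bits.
Huffman merges: 1/20+11/100→4/25; 7/50+7/50→7/25; 4/25+4/25→8/25; 19/100+21/100→2/5; 7/25+8/25→3/5; 2/5+3/5→1. L = 69/25 ≈ 2.7600.
Efficiency = H/L = 2.7117/2.7600 = 98.2%.

98.2%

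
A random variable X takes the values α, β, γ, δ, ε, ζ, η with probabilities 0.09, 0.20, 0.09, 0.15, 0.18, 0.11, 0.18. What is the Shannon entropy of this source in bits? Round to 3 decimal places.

2.741 bits

H = −Σ pᵢ log₂ pᵢ.
−0.09·log₂(0.09) = 0.3127
−0.20·log₂(0.20) = 0.4644
−0.09·log₂(0.09) = 0.3127
−0.15·log₂(0.15) = 0.4105
−0.18·log₂(0.18) = 0.4453
−0.11·log₂(0.11) = 0.3503
−0.18·log₂(0.18) = 0.4453
Sum ≈ 2.7411 → 2.741 bits.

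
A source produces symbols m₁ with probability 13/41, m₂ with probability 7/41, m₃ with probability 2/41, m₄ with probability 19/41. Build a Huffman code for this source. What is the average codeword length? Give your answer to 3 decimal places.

Repeatedly combine the two least-probable nodes; the expected code length is the sum of the merged weights.
merge 2/41 + 7/41 → 9/41
merge 9/41 + 13/41 → 22/41
merge 19/41 + 22/41 → 1
L = 9/41 + 22/41 + 1 = 72/41 ≈ 1.756 bits/symbol.

1.756 bits/symbol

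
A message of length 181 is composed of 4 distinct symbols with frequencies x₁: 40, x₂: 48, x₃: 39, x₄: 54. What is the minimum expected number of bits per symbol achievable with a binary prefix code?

Probabilities are the counts divided by 181.
Repeatedly combine the two least-probable nodes; the expected code length is the sum of the merged weights.
merge 39/181 + 40/181 → 79/181
merge 48/181 + 54/181 → 102/181
merge 79/181 + 102/181 → 1
L = 79/181 + 102/181 + 1 = 2 bits/symbol.

2 bits/symbol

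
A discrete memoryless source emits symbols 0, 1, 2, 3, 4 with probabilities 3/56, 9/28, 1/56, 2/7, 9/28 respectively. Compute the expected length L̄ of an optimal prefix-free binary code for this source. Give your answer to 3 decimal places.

2.071 bits/symbol

Repeatedly combine the two least-probable nodes; the expected code length is the sum of the merged weights.
merge 1/56 + 3/56 → 1/14
merge 1/14 + 2/7 → 5/14
merge 9/28 + 9/28 → 9/14
merge 5/14 + 9/14 → 1
L = 1/14 + 5/14 + 9/14 + 1 = 29/14 ≈ 2.071 bits/symbol.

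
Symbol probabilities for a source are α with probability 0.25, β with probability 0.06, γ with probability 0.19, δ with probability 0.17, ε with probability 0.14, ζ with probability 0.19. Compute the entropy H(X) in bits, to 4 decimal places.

2.4857 bits

H = −Σ pᵢ log₂ pᵢ.
−0.25·log₂(0.25) = 0.5000
−0.06·log₂(0.06) = 0.2435
−0.19·log₂(0.19) = 0.4552
−0.17·log₂(0.17) = 0.4346
−0.14·log₂(0.14) = 0.3971
−0.19·log₂(0.19) = 0.4552
Sum ≈ 2.4857 → 2.4857 bits.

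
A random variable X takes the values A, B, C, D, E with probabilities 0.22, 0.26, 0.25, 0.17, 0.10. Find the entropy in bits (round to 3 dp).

H = −Σ pᵢ log₂ pᵢ.
−0.22·log₂(0.22) = 0.4806
−0.26·log₂(0.26) = 0.5053
−0.25·log₂(0.25) = 0.5000
−0.17·log₂(0.17) = 0.4346
−0.10·log₂(0.10) = 0.3322
Sum ≈ 2.2526 → 2.253 bits.

2.253 bits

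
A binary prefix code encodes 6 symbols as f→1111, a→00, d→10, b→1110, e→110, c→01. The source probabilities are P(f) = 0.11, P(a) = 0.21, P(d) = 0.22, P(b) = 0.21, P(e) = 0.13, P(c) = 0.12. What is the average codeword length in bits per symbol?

L̄ = Σ pᵢ·ℓᵢ = 0.11·4 + 0.21·2 + 0.22·2 + 0.21·4 + 0.13·3 + 0.12·2 = 2.77 bits/symbol.

2.77 bits/symbol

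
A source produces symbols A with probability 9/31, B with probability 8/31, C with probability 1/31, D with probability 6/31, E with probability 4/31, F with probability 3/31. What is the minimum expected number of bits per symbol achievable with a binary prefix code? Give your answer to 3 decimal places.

2.387 bits/symbol

Repeatedly combine the two least-probable nodes; the expected code length is the sum of the merged weights.
merge 1/31 + 3/31 → 4/31
merge 4/31 + 4/31 → 8/31
merge 6/31 + 8/31 → 14/31
merge 8/31 + 9/31 → 17/31
merge 14/31 + 17/31 → 1
L = 4/31 + 8/31 + 14/31 + 17/31 + 1 = 74/31 ≈ 2.387 bits/symbol.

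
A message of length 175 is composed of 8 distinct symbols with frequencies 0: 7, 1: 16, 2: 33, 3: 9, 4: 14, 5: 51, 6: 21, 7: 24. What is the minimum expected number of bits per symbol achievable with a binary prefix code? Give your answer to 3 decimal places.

Probabilities are the counts divided by 175.
Repeatedly combine the two least-probable nodes; the expected code length is the sum of the merged weights.
merge 1/25 + 9/175 → 16/175
merge 2/25 + 16/175 → 6/35
merge 16/175 + 3/25 → 37/175
merge 24/175 + 6/35 → 54/175
merge 33/175 + 37/175 → 2/5
merge 51/175 + 54/175 → 3/5
merge 2/5 + 3/5 → 1
L = 16/175 + 6/35 + 37/175 + 54/175 + 2/5 + 3/5 + 1 = 487/175 ≈ 2.783 bits/symbol.

2.783 bits/symbol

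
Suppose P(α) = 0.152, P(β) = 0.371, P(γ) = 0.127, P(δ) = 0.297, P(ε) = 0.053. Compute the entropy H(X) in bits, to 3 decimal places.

H = −Σ pᵢ log₂ pᵢ.
−0.152·log₂(0.152) = 0.4131
−0.371·log₂(0.371) = 0.5307
−0.127·log₂(0.127) = 0.3781
−0.297·log₂(0.297) = 0.5202
−0.053·log₂(0.053) = 0.2246
Sum ≈ 2.0667 → 2.067 bits.

2.067 bits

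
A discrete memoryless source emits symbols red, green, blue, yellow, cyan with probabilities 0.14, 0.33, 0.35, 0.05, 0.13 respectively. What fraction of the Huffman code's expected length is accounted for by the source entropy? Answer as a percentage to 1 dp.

95.5%

Entropy H = −Σ p log₂ p ≈ 2.0538 bits.
Huffman merges: 1/20+13/100→9/50; 7/50+9/50→8/25; 8/25+33/100→13/20; 7/20+13/20→1. L = 43/20 ≈ 2.1500.
Efficiency = H/L = 2.0538/2.1500 = 95.5%.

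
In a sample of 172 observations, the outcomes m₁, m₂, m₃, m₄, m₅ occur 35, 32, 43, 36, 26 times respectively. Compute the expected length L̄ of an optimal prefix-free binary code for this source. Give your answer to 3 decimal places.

Probabilities are the counts divided by 172.
Repeatedly combine the two least-probable nodes; the expected code length is the sum of the merged weights.
merge 13/86 + 8/43 → 29/86
merge 35/172 + 9/43 → 71/172
merge 1/4 + 29/86 → 101/172
merge 71/172 + 101/172 → 1
L = 29/86 + 71/172 + 101/172 + 1 = 201/86 ≈ 2.337 bits/symbol.

2.337 bits/symbol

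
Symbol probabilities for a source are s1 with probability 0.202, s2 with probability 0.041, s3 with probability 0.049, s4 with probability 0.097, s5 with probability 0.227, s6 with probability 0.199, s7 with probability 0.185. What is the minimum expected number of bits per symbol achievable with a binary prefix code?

2.649 bits/symbol

Repeatedly combine the two least-probable nodes; the expected code length is the sum of the merged weights.
merge 41/1000 + 49/1000 → 9/100
merge 9/100 + 97/1000 → 187/1000
merge 37/200 + 187/1000 → 93/250
merge 199/1000 + 101/500 → 401/1000
merge 227/1000 + 93/250 → 599/1000
merge 401/1000 + 599/1000 → 1
L = 9/100 + 187/1000 + 93/250 + 401/1000 + 599/1000 + 1 = 2649/1000 = 2.649 bits/symbol.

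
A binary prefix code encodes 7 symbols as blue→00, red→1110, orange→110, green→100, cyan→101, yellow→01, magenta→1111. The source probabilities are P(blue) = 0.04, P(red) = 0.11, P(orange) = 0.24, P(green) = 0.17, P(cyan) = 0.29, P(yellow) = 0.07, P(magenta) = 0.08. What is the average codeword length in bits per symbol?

3.08 bits/symbol

L̄ = Σ pᵢ·ℓᵢ = 0.04·2 + 0.11·4 + 0.24·3 + 0.17·3 + 0.29·3 + 0.07·2 + 0.08·4 = 3.08 bits/symbol.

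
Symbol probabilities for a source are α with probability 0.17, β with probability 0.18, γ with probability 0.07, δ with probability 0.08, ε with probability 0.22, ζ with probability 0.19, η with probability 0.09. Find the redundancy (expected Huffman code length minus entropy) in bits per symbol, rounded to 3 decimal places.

Entropy H = −Σ p log₂ p ≈ 2.6884 bits.
Huffman merges: 7/100+2/25→3/20; 9/100+3/20→6/25; 17/100+9/50→7/20; 19/100+11/50→41/100; 6/25+7/20→59/100; 41/100+59/100→1. L = 137/50 ≈ 2.7400.
L − H = 2.7400 − 2.6884 = 0.052 bits.

0.052 bits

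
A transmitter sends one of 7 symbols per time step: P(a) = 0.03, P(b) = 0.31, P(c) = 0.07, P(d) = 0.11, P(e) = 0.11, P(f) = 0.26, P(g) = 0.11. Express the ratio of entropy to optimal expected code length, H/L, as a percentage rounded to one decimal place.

Entropy H = −Σ p log₂ p ≈ 2.5003 bits.
Huffman merges: 3/100+7/100→1/10; 1/10+11/100→21/100; 11/100+11/100→11/50; 21/100+11/50→43/100; 13/50+31/100→57/100; 43/100+57/100→1. L = 253/100 ≈ 2.5300.
Efficiency = H/L = 2.5003/2.5300 = 98.8%.

98.8%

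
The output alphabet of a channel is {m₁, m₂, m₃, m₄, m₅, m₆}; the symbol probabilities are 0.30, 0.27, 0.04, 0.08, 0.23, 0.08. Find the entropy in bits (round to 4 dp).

2.2876 bits

H = −Σ pᵢ log₂ pᵢ.
−0.30·log₂(0.30) = 0.5211
−0.27·log₂(0.27) = 0.5100
−0.04·log₂(0.04) = 0.1858
−0.08·log₂(0.08) = 0.2915
−0.23·log₂(0.23) = 0.4877
−0.08·log₂(0.08) = 0.2915
Sum ≈ 2.2876 → 2.2876 bits.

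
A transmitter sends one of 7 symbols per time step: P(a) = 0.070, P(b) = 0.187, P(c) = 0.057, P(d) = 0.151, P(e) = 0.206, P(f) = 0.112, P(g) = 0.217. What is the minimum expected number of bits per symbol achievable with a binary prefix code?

2.704 bits/symbol

Repeatedly combine the two least-probable nodes; the expected code length is the sum of the merged weights.
merge 57/1000 + 7/100 → 127/1000
merge 14/125 + 127/1000 → 239/1000
merge 151/1000 + 187/1000 → 169/500
merge 103/500 + 217/1000 → 423/1000
merge 239/1000 + 169/500 → 577/1000
merge 423/1000 + 577/1000 → 1
L = 127/1000 + 239/1000 + 169/500 + 423/1000 + 577/1000 + 1 = 338/125 = 2.704 bits/symbol.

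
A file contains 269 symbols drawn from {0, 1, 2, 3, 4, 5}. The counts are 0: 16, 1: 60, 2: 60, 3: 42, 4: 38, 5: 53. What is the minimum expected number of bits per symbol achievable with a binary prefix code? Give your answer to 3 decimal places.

Probabilities are the counts divided by 269.
Repeatedly combine the two least-probable nodes; the expected code length is the sum of the merged weights.
merge 16/269 + 38/269 → 54/269
merge 42/269 + 53/269 → 95/269
merge 54/269 + 60/269 → 114/269
merge 60/269 + 95/269 → 155/269
merge 114/269 + 155/269 → 1
L = 54/269 + 95/269 + 114/269 + 155/269 + 1 = 687/269 ≈ 2.554 bits/symbol.

2.554 bits/symbol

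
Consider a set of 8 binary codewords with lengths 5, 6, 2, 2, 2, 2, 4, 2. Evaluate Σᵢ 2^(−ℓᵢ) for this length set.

1.359375

With common denominator 2^6 = 64: Σ 2^(−ℓᵢ) = 2/64 + 1/64 + 16/64 + 16/64 + 16/64 + 16/64 + 4/64 + 16/64 = 87/64 = 1.359375.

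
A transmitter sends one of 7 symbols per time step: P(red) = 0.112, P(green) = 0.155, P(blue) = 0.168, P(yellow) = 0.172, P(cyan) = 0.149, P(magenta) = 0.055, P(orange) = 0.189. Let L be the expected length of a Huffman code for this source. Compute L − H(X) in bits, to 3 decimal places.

Entropy H = −Σ p log₂ p ≈ 2.7334 bits.
Huffman merges: 11/200+14/125→167/1000; 149/1000+31/200→38/125; 167/1000+21/125→67/200; 43/250+189/1000→361/1000; 38/125+67/200→639/1000; 361/1000+639/1000→1. L = 1403/500 ≈ 2.8060.
L − H = 2.8060 − 2.7334 = 0.073 bits.

0.073 bits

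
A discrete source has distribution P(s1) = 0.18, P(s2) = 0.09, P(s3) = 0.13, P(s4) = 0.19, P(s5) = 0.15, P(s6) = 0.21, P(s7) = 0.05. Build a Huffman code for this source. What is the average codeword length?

2.74 bits/symbol

Repeatedly combine the two least-probable nodes; the expected code length is the sum of the merged weights.
merge 1/20 + 9/100 → 7/50
merge 13/100 + 7/50 → 27/100
merge 3/20 + 9/50 → 33/100
merge 19/100 + 21/100 → 2/5
merge 27/100 + 33/100 → 3/5
merge 2/5 + 3/5 → 1
L = 7/50 + 27/100 + 33/100 + 2/5 + 3/5 + 1 = 137/50 = 2.74 bits/symbol.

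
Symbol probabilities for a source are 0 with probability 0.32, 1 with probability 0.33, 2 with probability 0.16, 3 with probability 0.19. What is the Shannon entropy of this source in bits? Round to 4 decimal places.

H = −Σ pᵢ log₂ pᵢ.
−0.32·log₂(0.32) = 0.5260
−0.33·log₂(0.33) = 0.5278
−0.16·log₂(0.16) = 0.4230
−0.19·log₂(0.19) = 0.4552
Sum ≈ 1.9321 → 1.9321 bits.

1.9321 bits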